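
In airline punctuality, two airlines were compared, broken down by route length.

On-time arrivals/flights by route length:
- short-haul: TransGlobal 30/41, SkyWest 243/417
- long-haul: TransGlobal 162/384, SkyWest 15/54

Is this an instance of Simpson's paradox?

Yes

Short-haul: TransGlobal 30/41 = 73.2%, SkyWest 243/417 = 58.3% → TransGlobal
Long-haul: TransGlobal 162/384 = 42.2%, SkyWest 15/54 = 27.8% → TransGlobal
Overall: TransGlobal 192/425 = 45.2%, SkyWest 258/471 = 54.8% → SkyWest
TransGlobal wins each route group but SkyWest wins overall — the comparison reverses. TransGlobal's flights skew toward long-haul, which has a lower base rate.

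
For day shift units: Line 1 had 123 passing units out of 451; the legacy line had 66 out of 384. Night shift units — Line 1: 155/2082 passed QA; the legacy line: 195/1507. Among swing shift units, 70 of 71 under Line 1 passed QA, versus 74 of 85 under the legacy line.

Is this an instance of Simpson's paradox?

No

Day shift: Line 1 123/451 = 27.3%, the legacy line 66/384 = 17.2% → Line 1
Night shift: Line 1 155/2082 = 7.4%, the legacy line 195/1507 = 12.9% → the legacy line
Swing shift: Line 1 70/71 = 98.6%, the legacy line 74/85 = 87.1% → Line 1
Overall: Line 1 348/2604 = 13.4%, the legacy line 335/1976 = 17.0% → the legacy line
Neither sweeps: Line 1 wins 2 of 3 groups, the legacy line wins 1. The legacy line wins overall but not every group — no Simpson reversal.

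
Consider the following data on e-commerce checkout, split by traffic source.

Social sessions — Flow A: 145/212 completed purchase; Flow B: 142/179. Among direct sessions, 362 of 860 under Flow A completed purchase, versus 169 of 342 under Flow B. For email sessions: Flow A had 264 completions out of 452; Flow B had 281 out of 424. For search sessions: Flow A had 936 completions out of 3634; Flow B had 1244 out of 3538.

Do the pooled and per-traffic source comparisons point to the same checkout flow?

Yes

Social: Flow A 145/212 = 68.4%, Flow B 142/179 = 79.3% → Flow B
Direct: Flow A 362/860 = 42.1%, Flow B 169/342 = 49.4% → Flow B
Email: Flow A 264/452 = 58.4%, Flow B 281/424 = 66.3% → Flow B
Search: Flow A 936/3634 = 25.8%, Flow B 1244/3538 = 35.2% → Flow B
Overall: Flow A 1707/5158 = 33.1%, Flow B 1836/4483 = 41.0% → Flow B
Flow B wins overall and in every traffic group — no reversal.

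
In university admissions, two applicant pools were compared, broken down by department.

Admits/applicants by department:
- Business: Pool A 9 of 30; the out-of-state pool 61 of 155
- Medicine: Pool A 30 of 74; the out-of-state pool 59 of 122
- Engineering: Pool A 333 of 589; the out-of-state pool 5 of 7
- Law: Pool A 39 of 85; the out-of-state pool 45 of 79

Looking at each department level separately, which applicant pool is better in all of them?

the out-of-state pool

Business: Pool A 9/30 = 30.0%, the out-of-state pool 61/155 = 39.4% → the out-of-state pool
Medicine: Pool A 30/74 = 40.5%, the out-of-state pool 59/122 = 48.4% → the out-of-state pool
Engineering: Pool A 333/589 = 56.5%, the out-of-state pool 5/7 = 71.4% → the out-of-state pool
Law: Pool A 39/85 = 45.9%, the out-of-state pool 45/79 = 57.0% → the out-of-state pool
The out-of-state pool has the higher rate in all 4 groups.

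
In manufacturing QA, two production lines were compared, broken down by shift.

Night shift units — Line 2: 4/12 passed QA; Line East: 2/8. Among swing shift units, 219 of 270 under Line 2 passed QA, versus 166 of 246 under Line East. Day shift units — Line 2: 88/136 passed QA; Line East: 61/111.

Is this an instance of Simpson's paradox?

Night shift: Line 2 4/12 = 33.3%, Line East 2/8 = 25.0% → Line 2
Swing shift: Line 2 219/270 = 81.1%, Line East 166/246 = 67.5% → Line 2
Day shift: Line 2 88/136 = 64.7%, Line East 61/111 = 55.0% → Line 2
Overall: Line 2 311/418 = 74.4%, Line East 229/365 = 62.7% → Line 2
Line 2 wins overall and in every shift group — no reversal.

No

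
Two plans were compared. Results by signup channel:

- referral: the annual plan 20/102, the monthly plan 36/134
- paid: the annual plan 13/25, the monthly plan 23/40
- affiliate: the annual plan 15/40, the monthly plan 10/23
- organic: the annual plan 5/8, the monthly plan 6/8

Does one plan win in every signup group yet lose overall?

No

Referral: the annual plan 20/102 = 19.6%, the monthly plan 36/134 = 26.9% → the monthly plan
Paid: the annual plan 13/25 = 52.0%, the monthly plan 23/40 = 57.5% → the monthly plan
Affiliate: the annual plan 15/40 = 37.5%, the monthly plan 10/23 = 43.5% → the monthly plan
Organic: the annual plan 5/8 = 62.5%, the monthly plan 6/8 = 75.0% → the monthly plan
Overall: the annual plan 53/175 = 30.3%, the monthly plan 75/205 = 36.6% → the monthly plan
The monthly plan wins overall and in every signup group — no reversal.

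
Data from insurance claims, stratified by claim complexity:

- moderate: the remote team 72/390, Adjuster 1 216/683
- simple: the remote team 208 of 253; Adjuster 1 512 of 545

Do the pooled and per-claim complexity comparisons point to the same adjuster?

Moderate: the remote team 72/390 = 18.5%, Adjuster 1 216/683 = 31.6% → Adjuster 1
Simple: the remote team 208/253 = 82.2%, Adjuster 1 512/545 = 93.9% → Adjuster 1
Overall: the remote team 280/643 = 43.5%, Adjuster 1 728/1228 = 59.3% → Adjuster 1
Adjuster 1 wins overall and in every claim group — no reversal.

Yes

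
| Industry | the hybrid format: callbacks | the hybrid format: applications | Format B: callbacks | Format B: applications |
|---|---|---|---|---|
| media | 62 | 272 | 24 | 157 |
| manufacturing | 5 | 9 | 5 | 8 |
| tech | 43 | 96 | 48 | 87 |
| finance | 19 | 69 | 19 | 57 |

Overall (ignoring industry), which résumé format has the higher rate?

Format B

Media: the hybrid format 62/272 = 22.8%, Format B 24/157 = 15.3% → the hybrid format
Manufacturing: the hybrid format 5/9 = 55.6%, Format B 5/8 = 62.5% → Format B
Tech: the hybrid format 43/96 = 44.8%, Format B 48/87 = 55.2% → Format B
Finance: the hybrid format 19/69 = 27.5%, Format B 19/57 = 33.3% → Format B
Overall: the hybrid format 129/446 = 28.9%, Format B 96/309 = 31.1% → Format B
(Neither sweeps every industry group, but Format B has the higher pooled rate.)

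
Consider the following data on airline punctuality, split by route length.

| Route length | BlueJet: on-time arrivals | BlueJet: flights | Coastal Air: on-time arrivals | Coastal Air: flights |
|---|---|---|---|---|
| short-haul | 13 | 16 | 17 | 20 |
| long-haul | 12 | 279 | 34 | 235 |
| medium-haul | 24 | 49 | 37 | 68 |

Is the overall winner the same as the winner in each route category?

Short-haul: BlueJet 13/16 = 81.2%, Coastal Air 17/20 = 85.0% → Coastal Air
Long-haul: BlueJet 12/279 = 4.3%, Coastal Air 34/235 = 14.5% → Coastal Air
Medium-haul: BlueJet 24/49 = 49.0%, Coastal Air 37/68 = 54.4% → Coastal Air
Overall: BlueJet 49/344 = 14.2%, Coastal Air 88/323 = 27.2% → Coastal Air
Coastal Air wins overall and in every route group — no reversal.

Yes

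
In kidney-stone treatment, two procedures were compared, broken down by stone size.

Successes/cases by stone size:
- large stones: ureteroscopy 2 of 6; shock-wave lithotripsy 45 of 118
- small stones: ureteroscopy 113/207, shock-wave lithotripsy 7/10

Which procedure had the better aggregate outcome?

ureteroscopy

Large stones: ureteroscopy 2/6 = 33.3%, shock-wave lithotripsy 45/118 = 38.1% → shock-wave lithotripsy
Small stones: ureteroscopy 113/207 = 54.6%, shock-wave lithotripsy 7/10 = 70.0% → shock-wave lithotripsy
Overall: ureteroscopy 115/213 = 54.0%, shock-wave lithotripsy 52/128 = 40.6% → ureteroscopy
(Shock-wave lithotripsy wins every stone group but ureteroscopy wins overall — shock-wave lithotripsy's cases skew toward the low-rate large stones group.)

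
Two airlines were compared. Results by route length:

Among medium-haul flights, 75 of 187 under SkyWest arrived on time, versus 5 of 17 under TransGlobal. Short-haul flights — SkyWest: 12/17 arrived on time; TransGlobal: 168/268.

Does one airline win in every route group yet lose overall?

Yes

Medium-haul: SkyWest 75/187 = 40.1%, TransGlobal 5/17 = 29.4% → SkyWest
Short-haul: SkyWest 12/17 = 70.6%, TransGlobal 168/268 = 62.7% → SkyWest
Overall: SkyWest 87/204 = 42.6%, TransGlobal 173/285 = 60.7% → TransGlobal
SkyWest wins each route group but TransGlobal wins overall — the comparison reverses. SkyWest's flights skew toward medium-haul, which has a lower base rate.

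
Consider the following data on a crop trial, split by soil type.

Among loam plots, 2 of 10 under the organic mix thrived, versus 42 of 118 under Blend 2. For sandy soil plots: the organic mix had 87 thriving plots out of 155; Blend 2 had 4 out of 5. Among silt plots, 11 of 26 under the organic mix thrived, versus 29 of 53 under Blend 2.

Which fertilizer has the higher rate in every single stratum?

Blend 2

Loam: the organic mix 2/10 = 20.0%, Blend 2 42/118 = 35.6% → Blend 2
Sandy soil: the organic mix 87/155 = 56.1%, Blend 2 4/5 = 80.0% → Blend 2
Silt: the organic mix 11/26 = 42.3%, Blend 2 29/53 = 54.7% → Blend 2
Blend 2 has the higher rate in all 3 groups.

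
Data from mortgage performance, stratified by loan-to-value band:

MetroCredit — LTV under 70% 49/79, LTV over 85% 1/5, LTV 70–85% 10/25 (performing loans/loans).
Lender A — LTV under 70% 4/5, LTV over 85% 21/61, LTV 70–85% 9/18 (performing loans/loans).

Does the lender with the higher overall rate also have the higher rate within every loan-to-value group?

LTV under 70%: MetroCredit 49/79 = 62.0%, Lender A 4/5 = 80.0% → Lender A
LTV over 85%: MetroCredit 1/5 = 20.0%, Lender A 21/61 = 34.4% → Lender A
LTV 70–85%: MetroCredit 10/25 = 40.0%, Lender A 9/18 = 50.0% → Lender A
Overall: MetroCredit 60/109 = 55.0%, Lender A 34/84 = 40.5% → MetroCredit
Lender A wins each loan-to-value group but MetroCredit wins overall — the comparison reverses. Lender A's loans skew toward LTV over 85%, which has a lower base rate.

No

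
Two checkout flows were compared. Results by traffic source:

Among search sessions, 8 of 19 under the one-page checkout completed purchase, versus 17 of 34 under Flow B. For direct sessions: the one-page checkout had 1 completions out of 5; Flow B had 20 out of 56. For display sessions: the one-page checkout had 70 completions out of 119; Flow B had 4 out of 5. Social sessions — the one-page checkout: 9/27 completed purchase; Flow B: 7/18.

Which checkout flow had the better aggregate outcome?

Search: the one-page checkout 8/19 = 42.1%, Flow B 17/34 = 50.0% → Flow B
Direct: the one-page checkout 1/5 = 20.0%, Flow B 20/56 = 35.7% → Flow B
Display: the one-page checkout 70/119 = 58.8%, Flow B 4/5 = 80.0% → Flow B
Social: the one-page checkout 9/27 = 33.3%, Flow B 7/18 = 38.9% → Flow B
Overall: the one-page checkout 88/170 = 51.8%, Flow B 48/113 = 42.5% → the one-page checkout
(Flow B wins every traffic group but the one-page checkout wins overall — Flow B's sessions skew toward the low-rate direct group.)

the one-page checkout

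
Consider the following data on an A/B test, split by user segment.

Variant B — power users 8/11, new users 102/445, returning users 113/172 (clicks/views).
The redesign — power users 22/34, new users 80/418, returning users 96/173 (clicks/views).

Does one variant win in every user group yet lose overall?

Power users: Variant B 8/11 = 72.7%, the redesign 22/34 = 64.7% → Variant B
New users: Variant B 102/445 = 22.9%, the redesign 80/418 = 19.1% → Variant B
Returning users: Variant B 113/172 = 65.7%, the redesign 96/173 = 55.5% → Variant B
Overall: Variant B 223/628 = 35.5%, the redesign 198/625 = 31.7% → Variant B
Variant B wins overall and in every user group — no reversal.

No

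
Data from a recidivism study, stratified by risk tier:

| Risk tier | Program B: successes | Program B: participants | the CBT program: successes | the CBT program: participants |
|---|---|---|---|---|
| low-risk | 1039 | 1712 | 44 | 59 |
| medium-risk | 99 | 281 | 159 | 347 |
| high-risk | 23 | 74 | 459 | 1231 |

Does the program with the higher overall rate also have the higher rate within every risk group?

No

Low-risk: Program B 1039/1712 = 60.7%, the CBT program 44/59 = 74.6% → the CBT program
Medium-risk: Program B 99/281 = 35.2%, the CBT program 159/347 = 45.8% → the CBT program
High-risk: Program B 23/74 = 31.1%, the CBT program 459/1231 = 37.3% → the CBT program
Overall: Program B 1161/2067 = 56.2%, the CBT program 662/1637 = 40.4% → Program B
The CBT program wins each risk group but Program B wins overall — the comparison reverses. The CBT program's participants skew toward high-risk, which has a lower base rate.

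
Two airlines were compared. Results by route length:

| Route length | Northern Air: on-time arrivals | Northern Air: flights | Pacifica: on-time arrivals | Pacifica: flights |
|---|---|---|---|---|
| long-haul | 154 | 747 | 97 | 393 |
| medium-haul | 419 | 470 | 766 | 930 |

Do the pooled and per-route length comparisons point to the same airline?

No

Long-haul: Northern Air 154/747 = 20.6%, Pacifica 97/393 = 24.7% → Pacifica
Medium-haul: Northern Air 419/470 = 89.1%, Pacifica 766/930 = 82.4% → Northern Air
Overall: Northern Air 573/1217 = 47.1%, Pacifica 863/1323 = 65.2% → Pacifica
Neither sweeps: Northern Air wins 1 of 2 groups, Pacifica wins 1. Pacifica wins overall but not every group — no Simpson reversal.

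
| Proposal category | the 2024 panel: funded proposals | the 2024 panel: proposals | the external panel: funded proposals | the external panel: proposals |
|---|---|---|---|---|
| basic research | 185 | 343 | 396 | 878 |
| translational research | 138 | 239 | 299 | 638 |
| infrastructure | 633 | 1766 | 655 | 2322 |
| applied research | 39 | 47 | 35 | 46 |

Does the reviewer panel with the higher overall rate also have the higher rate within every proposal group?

Basic research: the 2024 panel 185/343 = 53.9%, the external panel 396/878 = 45.1% → the 2024 panel
Translational research: the 2024 panel 138/239 = 57.7%, the external panel 299/638 = 46.9% → the 2024 panel
Infrastructure: the 2024 panel 633/1766 = 35.8%, the external panel 655/2322 = 28.2% → the 2024 panel
Applied research: the 2024 panel 39/47 = 83.0%, the external panel 35/46 = 76.1% → the 2024 panel
Overall: the 2024 panel 995/2395 = 41.5%, the external panel 1385/3884 = 35.7% → the 2024 panel
The 2024 panel wins overall and in every proposal group — no reversal.

Yes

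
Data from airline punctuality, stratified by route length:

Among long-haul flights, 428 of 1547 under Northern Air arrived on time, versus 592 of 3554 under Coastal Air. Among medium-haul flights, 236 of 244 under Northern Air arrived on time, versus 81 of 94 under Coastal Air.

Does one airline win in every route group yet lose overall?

No

Long-haul: Northern Air 428/1547 = 27.7%, Coastal Air 592/3554 = 16.7% → Northern Air
Medium-haul: Northern Air 236/244 = 96.7%, Coastal Air 81/94 = 86.2% → Northern Air
Overall: Northern Air 664/1791 = 37.1%, Coastal Air 673/3648 = 18.4% → Northern Air
Northern Air wins overall and in every route group — no reversal.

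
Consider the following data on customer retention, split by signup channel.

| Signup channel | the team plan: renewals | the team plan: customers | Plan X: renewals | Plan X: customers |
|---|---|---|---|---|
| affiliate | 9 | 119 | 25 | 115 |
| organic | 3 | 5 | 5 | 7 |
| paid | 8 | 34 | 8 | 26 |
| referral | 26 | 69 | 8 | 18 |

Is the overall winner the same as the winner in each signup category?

Affiliate: the team plan 9/119 = 7.6%, Plan X 25/115 = 21.7% → Plan X
Organic: the team plan 3/5 = 60.0%, Plan X 5/7 = 71.4% → Plan X
Paid: the team plan 8/34 = 23.5%, Plan X 8/26 = 30.8% → Plan X
Referral: the team plan 26/69 = 37.7%, Plan X 8/18 = 44.4% → Plan X
Overall: the team plan 46/227 = 20.3%, Plan X 46/166 = 27.7% → Plan X
Plan X wins overall and in every signup group — no reversal.

Yes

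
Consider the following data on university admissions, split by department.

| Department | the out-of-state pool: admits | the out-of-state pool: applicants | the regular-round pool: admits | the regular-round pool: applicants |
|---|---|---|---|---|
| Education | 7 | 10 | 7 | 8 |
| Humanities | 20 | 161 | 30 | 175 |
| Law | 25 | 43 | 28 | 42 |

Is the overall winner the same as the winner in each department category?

Education: the out-of-state pool 7/10 = 70.0%, the regular-round pool 7/8 = 87.5% → the regular-round pool
Humanities: the out-of-state pool 20/161 = 12.4%, the regular-round pool 30/175 = 17.1% → the regular-round pool
Law: the out-of-state pool 25/43 = 58.1%, the regular-round pool 28/42 = 66.7% → the regular-round pool
Overall: the out-of-state pool 52/214 = 24.3%, the regular-round pool 65/225 = 28.9% → the regular-round pool
The regular-round pool wins overall and in every department group — no reversal.

Yes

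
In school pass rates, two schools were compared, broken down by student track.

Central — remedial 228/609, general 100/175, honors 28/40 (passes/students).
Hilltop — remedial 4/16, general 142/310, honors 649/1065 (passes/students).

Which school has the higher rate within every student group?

Remedial: Central 228/609 = 37.4%, Hilltop 4/16 = 25.0% → Central
General: Central 100/175 = 57.1%, Hilltop 142/310 = 45.8% → Central
Honors: Central 28/40 = 70.0%, Hilltop 649/1065 = 60.9% → Central
Central has the higher rate in all 3 groups.

Central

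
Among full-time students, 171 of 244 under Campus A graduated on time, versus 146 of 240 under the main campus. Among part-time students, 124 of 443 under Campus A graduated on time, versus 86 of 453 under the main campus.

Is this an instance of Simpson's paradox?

Full-time: Campus A 171/244 = 70.1%, the main campus 146/240 = 60.8% → Campus A
Part-time: Campus A 124/443 = 28.0%, the main campus 86/453 = 19.0% → Campus A
Overall: Campus A 295/687 = 42.9%, the main campus 232/693 = 33.5% → Campus A
Campus A wins overall and in every enrollment group — no reversal.

No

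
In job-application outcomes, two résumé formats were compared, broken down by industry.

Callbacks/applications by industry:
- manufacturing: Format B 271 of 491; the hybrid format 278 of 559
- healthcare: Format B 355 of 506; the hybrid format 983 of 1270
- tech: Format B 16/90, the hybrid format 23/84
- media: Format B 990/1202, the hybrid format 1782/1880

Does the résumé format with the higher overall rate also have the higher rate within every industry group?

Manufacturing: Format B 271/491 = 55.2%, the hybrid format 278/559 = 49.7% → Format B
Healthcare: Format B 355/506 = 70.2%, the hybrid format 983/1270 = 77.4% → the hybrid format
Tech: Format B 16/90 = 17.8%, the hybrid format 23/84 = 27.4% → the hybrid format
Media: Format B 990/1202 = 82.4%, the hybrid format 1782/1880 = 94.8% → the hybrid format
Overall: Format B 1632/2289 = 71.3%, the hybrid format 3066/3793 = 80.8% → the hybrid format
Neither sweeps: Format B wins 1 of 4 groups, the hybrid format wins 3. The hybrid format wins overall but not every group — no Simpson reversal.

No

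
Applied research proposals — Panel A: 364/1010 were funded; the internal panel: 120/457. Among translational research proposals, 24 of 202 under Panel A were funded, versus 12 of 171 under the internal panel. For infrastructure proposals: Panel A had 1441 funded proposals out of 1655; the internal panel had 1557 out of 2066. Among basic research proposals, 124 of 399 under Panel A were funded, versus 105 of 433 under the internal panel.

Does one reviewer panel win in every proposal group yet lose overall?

No

Applied research: Panel A 364/1010 = 36.0%, the internal panel 120/457 = 26.3% → Panel A
Translational research: Panel A 24/202 = 11.9%, the internal panel 12/171 = 7.0% → Panel A
Infrastructure: Panel A 1441/1655 = 87.1%, the internal panel 1557/2066 = 75.4% → Panel A
Basic research: Panel A 124/399 = 31.1%, the internal panel 105/433 = 24.2% → Panel A
Overall: Panel A 1953/3266 = 59.8%, the internal panel 1794/3127 = 57.4% → Panel A
Panel A wins overall and in every proposal group — no reversal.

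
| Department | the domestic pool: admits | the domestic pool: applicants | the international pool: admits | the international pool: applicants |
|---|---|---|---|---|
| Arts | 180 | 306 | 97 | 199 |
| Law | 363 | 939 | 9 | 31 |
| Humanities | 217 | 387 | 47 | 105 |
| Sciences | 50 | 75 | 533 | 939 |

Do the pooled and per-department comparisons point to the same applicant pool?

Arts: the domestic pool 180/306 = 58.8%, the international pool 97/199 = 48.7% → the domestic pool
Law: the domestic pool 363/939 = 38.7%, the international pool 9/31 = 29.0% → the domestic pool
Humanities: the domestic pool 217/387 = 56.1%, the international pool 47/105 = 44.8% → the domestic pool
Sciences: the domestic pool 50/75 = 66.7%, the international pool 533/939 = 56.8% → the domestic pool
Overall: the domestic pool 810/1707 = 47.5%, the international pool 686/1274 = 53.8% → the international pool
The domestic pool wins each department group but the international pool wins overall — the comparison reverses. The domestic pool's applicants skew toward Law, which has a lower base rate.

No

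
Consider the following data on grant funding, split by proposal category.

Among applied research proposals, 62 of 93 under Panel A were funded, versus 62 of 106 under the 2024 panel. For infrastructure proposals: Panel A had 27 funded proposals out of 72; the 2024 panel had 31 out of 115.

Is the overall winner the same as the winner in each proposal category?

Yes

Applied research: Panel A 62/93 = 66.7%, the 2024 panel 62/106 = 58.5% → Panel A
Infrastructure: Panel A 27/72 = 37.5%, the 2024 panel 31/115 = 27.0% → Panel A
Overall: Panel A 89/165 = 53.9%, the 2024 panel 93/221 = 42.1% → Panel A
Panel A wins overall and in every proposal group — no reversal.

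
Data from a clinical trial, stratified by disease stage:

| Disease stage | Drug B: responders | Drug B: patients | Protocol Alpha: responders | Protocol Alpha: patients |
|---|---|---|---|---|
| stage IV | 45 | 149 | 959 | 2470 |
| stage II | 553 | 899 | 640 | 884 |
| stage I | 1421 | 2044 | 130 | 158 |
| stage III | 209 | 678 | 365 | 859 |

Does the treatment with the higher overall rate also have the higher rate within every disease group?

No

Stage IV: Drug B 45/149 = 30.2%, Protocol Alpha 959/2470 = 38.8% → Protocol Alpha
Stage II: Drug B 553/899 = 61.5%, Protocol Alpha 640/884 = 72.4% → Protocol Alpha
Stage I: Drug B 1421/2044 = 69.5%, Protocol Alpha 130/158 = 82.3% → Protocol Alpha
Stage III: Drug B 209/678 = 30.8%, Protocol Alpha 365/859 = 42.5% → Protocol Alpha
Overall: Drug B 2228/3770 = 59.1%, Protocol Alpha 2094/4371 = 47.9% → Drug B
Protocol Alpha wins each disease group but Drug B wins overall — the comparison reverses. Protocol Alpha's patients skew toward stage IV, which has a lower base rate.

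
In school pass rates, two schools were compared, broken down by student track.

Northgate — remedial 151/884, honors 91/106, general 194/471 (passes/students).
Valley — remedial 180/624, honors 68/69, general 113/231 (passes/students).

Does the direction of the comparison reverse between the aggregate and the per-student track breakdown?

No

Remedial: Northgate 151/884 = 17.1%, Valley 180/624 = 28.8% → Valley
Honors: Northgate 91/106 = 85.8%, Valley 68/69 = 98.6% → Valley
General: Northgate 194/471 = 41.2%, Valley 113/231 = 48.9% → Valley
Overall: Northgate 436/1461 = 29.8%, Valley 361/924 = 39.1% → Valley
Valley wins overall and in every student group — no reversal.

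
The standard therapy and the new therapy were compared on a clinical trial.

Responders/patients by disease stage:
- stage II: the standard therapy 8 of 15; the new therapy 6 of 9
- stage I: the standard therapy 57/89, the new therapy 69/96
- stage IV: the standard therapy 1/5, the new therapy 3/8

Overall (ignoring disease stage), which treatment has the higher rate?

the new therapy

Stage II: the standard therapy 8/15 = 53.3%, the new therapy 6/9 = 66.7% → the new therapy
Stage I: the standard therapy 57/89 = 64.0%, the new therapy 69/96 = 71.9% → the new therapy
Stage IV: the standard therapy 1/5 = 20.0%, the new therapy 3/8 = 37.5% → the new therapy
Overall: the standard therapy 66/109 = 60.6%, the new therapy 78/113 = 69.0% → the new therapy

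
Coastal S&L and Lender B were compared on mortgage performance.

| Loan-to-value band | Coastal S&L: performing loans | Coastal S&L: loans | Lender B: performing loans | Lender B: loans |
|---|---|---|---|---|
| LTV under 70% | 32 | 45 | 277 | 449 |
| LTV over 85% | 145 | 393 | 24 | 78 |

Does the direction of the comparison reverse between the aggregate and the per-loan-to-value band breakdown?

LTV under 70%: Coastal S&L 32/45 = 71.1%, Lender B 277/449 = 61.7% → Coastal S&L
LTV over 85%: Coastal S&L 145/393 = 36.9%, Lender B 24/78 = 30.8% → Coastal S&L
Overall: Coastal S&L 177/438 = 40.4%, Lender B 301/527 = 57.1% → Lender B
Coastal S&L wins each loan-to-value group but Lender B wins overall — the comparison reverses. Coastal S&L's loans skew toward LTV over 85%, which has a lower base rate.

Yes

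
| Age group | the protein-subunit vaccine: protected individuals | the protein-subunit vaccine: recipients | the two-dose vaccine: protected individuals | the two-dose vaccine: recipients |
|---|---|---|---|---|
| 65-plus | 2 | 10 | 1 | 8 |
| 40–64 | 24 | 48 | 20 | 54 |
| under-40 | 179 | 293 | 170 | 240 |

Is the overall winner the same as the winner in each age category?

No

65-plus: the protein-subunit vaccine 2/10 = 20.0%, the two-dose vaccine 1/8 = 12.5% → the protein-subunit vaccine
40–64: the protein-subunit vaccine 24/48 = 50.0%, the two-dose vaccine 20/54 = 37.0% → the protein-subunit vaccine
Under-40: the protein-subunit vaccine 179/293 = 61.1%, the two-dose vaccine 170/240 = 70.8% → the two-dose vaccine
Overall: the protein-subunit vaccine 205/351 = 58.4%, the two-dose vaccine 191/302 = 63.2% → the two-dose vaccine
Neither sweeps: the protein-subunit vaccine wins 2 of 3 groups, the two-dose vaccine wins 1. The two-dose vaccine wins overall but not every group — no Simpson reversal.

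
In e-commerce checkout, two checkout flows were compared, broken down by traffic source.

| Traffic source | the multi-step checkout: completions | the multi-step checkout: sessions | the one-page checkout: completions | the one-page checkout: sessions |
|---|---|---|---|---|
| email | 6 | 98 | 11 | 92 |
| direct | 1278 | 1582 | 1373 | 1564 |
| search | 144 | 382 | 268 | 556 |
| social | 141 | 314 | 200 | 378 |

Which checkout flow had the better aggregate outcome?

the one-page checkout

Email: the multi-step checkout 6/98 = 6.1%, the one-page checkout 11/92 = 12.0% → the one-page checkout
Direct: the multi-step checkout 1278/1582 = 80.8%, the one-page checkout 1373/1564 = 87.8% → the one-page checkout
Search: the multi-step checkout 144/382 = 37.7%, the one-page checkout 268/556 = 48.2% → the one-page checkout
Social: the multi-step checkout 141/314 = 44.9%, the one-page checkout 200/378 = 52.9% → the one-page checkout
Overall: the multi-step checkout 1569/2376 = 66.0%, the one-page checkout 1852/2590 = 71.5% → the one-page checkout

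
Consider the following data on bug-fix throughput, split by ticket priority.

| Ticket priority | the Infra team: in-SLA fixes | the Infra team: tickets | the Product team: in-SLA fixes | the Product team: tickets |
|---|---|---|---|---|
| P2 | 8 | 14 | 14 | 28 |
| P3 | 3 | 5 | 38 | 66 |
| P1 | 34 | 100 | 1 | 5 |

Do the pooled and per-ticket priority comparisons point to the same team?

No

P2: the Infra team 8/14 = 57.1%, the Product team 14/28 = 50.0% → the Infra team
P3: the Infra team 3/5 = 60.0%, the Product team 38/66 = 57.6% → the Infra team
P1: the Infra team 34/100 = 34.0%, the Product team 1/5 = 20.0% → the Infra team
Overall: the Infra team 45/119 = 37.8%, the Product team 53/99 = 53.5% → the Product team
The Infra team wins each ticket group but the Product team wins overall — the comparison reverses. The Infra team's tickets skew toward P1, which has a lower base rate.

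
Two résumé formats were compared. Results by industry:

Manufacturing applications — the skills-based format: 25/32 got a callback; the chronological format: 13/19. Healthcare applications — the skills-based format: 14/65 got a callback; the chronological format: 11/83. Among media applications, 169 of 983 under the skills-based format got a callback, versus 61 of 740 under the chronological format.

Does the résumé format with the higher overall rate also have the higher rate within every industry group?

Yes

Manufacturing: the skills-based format 25/32 = 78.1%, the chronological format 13/19 = 68.4% → the skills-based format
Healthcare: the skills-based format 14/65 = 21.5%, the chronological format 11/83 = 13.3% → the skills-based format
Media: the skills-based format 169/983 = 17.2%, the chronological format 61/740 = 8.2% → the skills-based format
Overall: the skills-based format 208/1080 = 19.3%, the chronological format 85/842 = 10.1% → the skills-based format
The skills-based format wins overall and in every industry group — no reversal.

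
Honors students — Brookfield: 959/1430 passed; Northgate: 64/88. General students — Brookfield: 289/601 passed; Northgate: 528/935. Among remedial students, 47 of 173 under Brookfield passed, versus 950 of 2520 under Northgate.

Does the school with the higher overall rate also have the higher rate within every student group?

No

Honors: Brookfield 959/1430 = 67.1%, Northgate 64/88 = 72.7% → Northgate
General: Brookfield 289/601 = 48.1%, Northgate 528/935 = 56.5% → Northgate
Remedial: Brookfield 47/173 = 27.2%, Northgate 950/2520 = 37.7% → Northgate
Overall: Brookfield 1295/2204 = 58.8%, Northgate 1542/3543 = 43.5% → Brookfield
Northgate wins each student group but Brookfield wins overall — the comparison reverses. Northgate's students skew toward remedial, which has a lower base rate.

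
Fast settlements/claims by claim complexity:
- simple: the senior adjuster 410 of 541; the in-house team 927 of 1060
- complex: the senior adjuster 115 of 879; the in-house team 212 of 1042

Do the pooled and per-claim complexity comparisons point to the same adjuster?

Simple: the senior adjuster 410/541 = 75.8%, the in-house team 927/1060 = 87.5% → the in-house team
Complex: the senior adjuster 115/879 = 13.1%, the in-house team 212/1042 = 20.3% → the in-house team
Overall: the senior adjuster 525/1420 = 37.0%, the in-house team 1139/2102 = 54.2% → the in-house team
The in-house team wins overall and in every claim group — no reversal.

Yes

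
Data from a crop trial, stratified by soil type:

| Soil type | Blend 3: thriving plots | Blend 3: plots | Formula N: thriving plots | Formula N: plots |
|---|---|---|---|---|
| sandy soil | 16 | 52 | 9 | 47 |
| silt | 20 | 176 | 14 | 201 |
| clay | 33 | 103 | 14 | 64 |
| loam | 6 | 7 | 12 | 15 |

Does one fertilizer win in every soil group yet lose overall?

No

Sandy soil: Blend 3 16/52 = 30.8%, Formula N 9/47 = 19.1% → Blend 3
Silt: Blend 3 20/176 = 11.4%, Formula N 14/201 = 7.0% → Blend 3
Clay: Blend 3 33/103 = 32.0%, Formula N 14/64 = 21.9% → Blend 3
Loam: Blend 3 6/7 = 85.7%, Formula N 12/15 = 80.0% → Blend 3
Overall: Blend 3 75/338 = 22.2%, Formula N 49/327 = 15.0% → Blend 3
Blend 3 wins overall and in every soil group — no reversal.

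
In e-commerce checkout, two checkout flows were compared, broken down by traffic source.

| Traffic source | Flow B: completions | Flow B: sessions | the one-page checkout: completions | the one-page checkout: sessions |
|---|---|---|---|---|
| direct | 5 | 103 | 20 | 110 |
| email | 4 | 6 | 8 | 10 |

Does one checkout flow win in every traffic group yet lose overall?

No

Direct: Flow B 5/103 = 4.9%, the one-page checkout 20/110 = 18.2% → the one-page checkout
Email: Flow B 4/6 = 66.7%, the one-page checkout 8/10 = 80.0% → the one-page checkout
Overall: Flow B 9/109 = 8.3%, the one-page checkout 28/120 = 23.3% → the one-page checkout
The one-page checkout wins overall and in every traffic group — no reversal.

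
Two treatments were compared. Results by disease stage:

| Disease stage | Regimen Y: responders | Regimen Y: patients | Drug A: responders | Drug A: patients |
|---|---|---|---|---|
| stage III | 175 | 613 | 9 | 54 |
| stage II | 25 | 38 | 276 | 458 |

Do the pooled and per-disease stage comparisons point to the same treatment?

Stage III: Regimen Y 175/613 = 28.5%, Drug A 9/54 = 16.7% → Regimen Y
Stage II: Regimen Y 25/38 = 65.8%, Drug A 276/458 = 60.3% → Regimen Y
Overall: Regimen Y 200/651 = 30.7%, Drug A 285/512 = 55.7% → Drug A
Regimen Y wins each disease group but Drug A wins overall — the comparison reverses. Regimen Y's patients skew toward stage III, which has a lower base rate.

No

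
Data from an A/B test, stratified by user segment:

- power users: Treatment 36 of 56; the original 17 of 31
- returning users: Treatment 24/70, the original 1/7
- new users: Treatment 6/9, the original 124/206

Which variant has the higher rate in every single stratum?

Power users: Treatment 36/56 = 64.3%, the original 17/31 = 54.8% → Treatment
Returning users: Treatment 24/70 = 34.3%, the original 1/7 = 14.3% → Treatment
New users: Treatment 6/9 = 66.7%, the original 124/206 = 60.2% → Treatment
Treatment has the higher rate in all 3 groups.

Treatment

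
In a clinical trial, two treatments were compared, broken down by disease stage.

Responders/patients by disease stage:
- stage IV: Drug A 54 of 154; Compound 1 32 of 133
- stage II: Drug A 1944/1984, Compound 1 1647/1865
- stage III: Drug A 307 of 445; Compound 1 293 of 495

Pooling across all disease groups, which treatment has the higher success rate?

Stage IV: Drug A 54/154 = 35.1%, Compound 1 32/133 = 24.1% → Drug A
Stage II: Drug A 1944/1984 = 98.0%, Compound 1 1647/1865 = 88.3% → Drug A
Stage III: Drug A 307/445 = 69.0%, Compound 1 293/495 = 59.2% → Drug A
Overall: Drug A 2305/2583 = 89.2%, Compound 1 1972/2493 = 79.1% → Drug A

Drug A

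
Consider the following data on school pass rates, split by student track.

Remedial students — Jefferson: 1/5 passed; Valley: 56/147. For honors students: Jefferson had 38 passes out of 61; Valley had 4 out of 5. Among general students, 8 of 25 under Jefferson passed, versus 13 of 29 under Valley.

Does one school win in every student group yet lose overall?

Remedial: Jefferson 1/5 = 20.0%, Valley 56/147 = 38.1% → Valley
Honors: Jefferson 38/61 = 62.3%, Valley 4/5 = 80.0% → Valley
General: Jefferson 8/25 = 32.0%, Valley 13/29 = 44.8% → Valley
Overall: Jefferson 47/91 = 51.6%, Valley 73/181 = 40.3% → Jefferson
Valley wins each student group but Jefferson wins overall — the comparison reverses. Valley's students skew toward remedial, which has a lower base rate.

Yes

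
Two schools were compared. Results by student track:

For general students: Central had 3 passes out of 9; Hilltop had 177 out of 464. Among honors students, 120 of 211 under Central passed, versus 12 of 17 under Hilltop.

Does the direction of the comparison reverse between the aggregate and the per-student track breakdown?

General: Central 3/9 = 33.3%, Hilltop 177/464 = 38.1% → Hilltop
Honors: Central 120/211 = 56.9%, Hilltop 12/17 = 70.6% → Hilltop
Overall: Central 123/220 = 55.9%, Hilltop 189/481 = 39.3% → Central
Hilltop wins each student group but Central wins overall — the comparison reverses. Hilltop's students skew toward general, which has a lower base rate.

Yes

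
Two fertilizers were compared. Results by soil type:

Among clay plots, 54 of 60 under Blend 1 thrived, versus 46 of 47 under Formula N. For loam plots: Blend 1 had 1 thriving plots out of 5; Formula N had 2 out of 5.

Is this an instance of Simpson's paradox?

No

Clay: Blend 1 54/60 = 90.0%, Formula N 46/47 = 97.9% → Formula N
Loam: Blend 1 1/5 = 20.0%, Formula N 2/5 = 40.0% → Formula N
Overall: Blend 1 55/65 = 84.6%, Formula N 48/52 = 92.3% → Formula N
Formula N wins overall and in every soil group — no reversal.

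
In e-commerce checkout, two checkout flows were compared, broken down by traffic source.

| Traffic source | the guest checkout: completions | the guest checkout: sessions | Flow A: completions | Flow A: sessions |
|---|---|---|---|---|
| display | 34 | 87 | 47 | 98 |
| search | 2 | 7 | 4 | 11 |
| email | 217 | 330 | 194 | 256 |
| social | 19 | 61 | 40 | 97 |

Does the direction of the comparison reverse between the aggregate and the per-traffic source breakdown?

No

Display: the guest checkout 34/87 = 39.1%, Flow A 47/98 = 48.0% → Flow A
Search: the guest checkout 2/7 = 28.6%, Flow A 4/11 = 36.4% → Flow A
Email: the guest checkout 217/330 = 65.8%, Flow A 194/256 = 75.8% → Flow A
Social: the guest checkout 19/61 = 31.1%, Flow A 40/97 = 41.2% → Flow A
Overall: the guest checkout 272/485 = 56.1%, Flow A 285/462 = 61.7% → Flow A
Flow A wins overall and in every traffic group — no reversal.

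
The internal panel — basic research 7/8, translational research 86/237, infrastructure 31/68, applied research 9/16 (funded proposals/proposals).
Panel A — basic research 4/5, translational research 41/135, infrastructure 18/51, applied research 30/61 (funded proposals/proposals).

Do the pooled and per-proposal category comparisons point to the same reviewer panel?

Basic research: the internal panel 7/8 = 87.5%, Panel A 4/5 = 80.0% → the internal panel
Translational research: the internal panel 86/237 = 36.3%, Panel A 41/135 = 30.4% → the internal panel
Infrastructure: the internal panel 31/68 = 45.6%, Panel A 18/51 = 35.3% → the internal panel
Applied research: the internal panel 9/16 = 56.2%, Panel A 30/61 = 49.2% → the internal panel
Overall: the internal panel 133/329 = 40.4%, Panel A 93/252 = 36.9% → the internal panel
The internal panel wins overall and in every proposal group — no reversal.

Yes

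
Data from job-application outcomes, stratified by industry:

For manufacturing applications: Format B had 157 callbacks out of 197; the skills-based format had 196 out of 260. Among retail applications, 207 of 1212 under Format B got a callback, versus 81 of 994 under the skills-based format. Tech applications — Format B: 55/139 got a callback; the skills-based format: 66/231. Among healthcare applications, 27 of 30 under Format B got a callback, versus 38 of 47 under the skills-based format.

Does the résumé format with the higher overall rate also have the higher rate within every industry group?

Manufacturing: Format B 157/197 = 79.7%, the skills-based format 196/260 = 75.4% → Format B
Retail: Format B 207/1212 = 17.1%, the skills-based format 81/994 = 8.1% → Format B
Tech: Format B 55/139 = 39.6%, the skills-based format 66/231 = 28.6% → Format B
Healthcare: Format B 27/30 = 90.0%, the skills-based format 38/47 = 80.9% → Format B
Overall: Format B 446/1578 = 28.3%, the skills-based format 381/1532 = 24.9% → Format B
Format B wins overall and in every industry group — no reversal.

Yes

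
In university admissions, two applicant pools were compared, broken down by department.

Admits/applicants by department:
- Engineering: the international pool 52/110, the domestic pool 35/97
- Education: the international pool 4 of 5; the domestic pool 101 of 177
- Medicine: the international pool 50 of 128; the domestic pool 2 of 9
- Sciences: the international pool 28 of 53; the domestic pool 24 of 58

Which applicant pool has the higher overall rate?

Engineering: the international pool 52/110 = 47.3%, the domestic pool 35/97 = 36.1% → the international pool
Education: the international pool 4/5 = 80.0%, the domestic pool 101/177 = 57.1% → the international pool
Medicine: the international pool 50/128 = 39.1%, the domestic pool 2/9 = 22.2% → the international pool
Sciences: the international pool 28/53 = 52.8%, the domestic pool 24/58 = 41.4% → the international pool
Overall: the international pool 134/296 = 45.3%, the domestic pool 162/341 = 47.5% → the domestic pool
(The international pool wins every department group but the domestic pool wins overall — the international pool's applicants skew toward the low-rate Medicine group.)

the domestic pool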